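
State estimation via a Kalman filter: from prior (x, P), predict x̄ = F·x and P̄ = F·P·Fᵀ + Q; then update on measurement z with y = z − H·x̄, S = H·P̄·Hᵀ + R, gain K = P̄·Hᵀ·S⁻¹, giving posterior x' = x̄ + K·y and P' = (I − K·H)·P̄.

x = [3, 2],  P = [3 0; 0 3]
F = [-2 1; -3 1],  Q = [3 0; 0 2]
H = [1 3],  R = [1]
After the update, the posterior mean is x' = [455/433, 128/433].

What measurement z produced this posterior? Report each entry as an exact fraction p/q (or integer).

x̄ = F·x = [-4, -7]
P̄ = F·P·Fᵀ + Q = [18 21; 21 32]
S = H·P̄·Hᵀ + R = [433]
K = P̄·Hᵀ·S⁻¹ = [81/433; 117/433]
x' − x̄ = [2187/433, 3159/433] = K·y
y = (KᵀK)⁻¹·Kᵀ·(x' − x̄) = [27]
z = y + H·x̄ = [27] + [-25] = [2]

z = [2]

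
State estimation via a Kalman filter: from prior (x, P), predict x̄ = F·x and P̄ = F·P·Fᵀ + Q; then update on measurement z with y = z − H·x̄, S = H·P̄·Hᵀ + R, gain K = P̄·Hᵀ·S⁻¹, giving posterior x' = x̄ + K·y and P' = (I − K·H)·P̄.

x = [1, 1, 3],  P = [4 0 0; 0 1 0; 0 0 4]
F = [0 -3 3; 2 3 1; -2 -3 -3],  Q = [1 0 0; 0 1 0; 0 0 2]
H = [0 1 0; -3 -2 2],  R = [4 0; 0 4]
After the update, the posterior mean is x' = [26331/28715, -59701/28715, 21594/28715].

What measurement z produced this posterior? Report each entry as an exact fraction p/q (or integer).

x̄ = F·x = [6, 8, -14]
P̄ = F·P·Fᵀ + Q = [46 3 -27; 3 30 -37; -27 -37 63]
S = H·P̄·Hᵀ + R = [34 -143; -143 1446]
K = P̄·Hᵀ·S⁻¹ = [-23976/28715 -6303/28715; 22931/28715 -572/28715; -13319/28715 4263/28715]
x' − x̄ = [-145959/28715, -289421/28715, 423604/28715] = K·y
y = (KᵀK)⁻¹·Kᵀ·(x' − x̄) = [-11, 65]
z = y + H·x̄ = [-11, 65] + [8, -62] = [-3, 3]

z = [-3, 3]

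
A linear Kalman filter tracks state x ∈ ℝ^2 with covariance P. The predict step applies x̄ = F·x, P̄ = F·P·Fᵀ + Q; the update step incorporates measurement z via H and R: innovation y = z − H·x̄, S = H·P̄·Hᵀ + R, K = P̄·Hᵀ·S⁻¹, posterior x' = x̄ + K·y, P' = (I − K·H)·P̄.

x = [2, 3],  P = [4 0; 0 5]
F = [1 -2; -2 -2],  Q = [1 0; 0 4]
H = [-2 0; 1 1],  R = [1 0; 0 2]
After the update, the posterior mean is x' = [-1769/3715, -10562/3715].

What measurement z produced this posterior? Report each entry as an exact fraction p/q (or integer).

x̄ = F·x = [-4, -10]
P̄ = F·P·Fᵀ + Q = [25 12; 12 40]
S = H·P̄·Hᵀ + R = [101 -74; -74 91]
K = P̄·Hᵀ·S⁻¹ = [-1812/3715 37/3715; 1664/3715 3476/3715]
x' − x̄ = [13091/3715, 26588/3715] = K·y
y = (KᵀK)⁻¹·Kᵀ·(x' − x̄) = [-7, 11]
z = y + H·x̄ = [-7, 11] + [8, -14] = [1, -3]

z = [1, -3]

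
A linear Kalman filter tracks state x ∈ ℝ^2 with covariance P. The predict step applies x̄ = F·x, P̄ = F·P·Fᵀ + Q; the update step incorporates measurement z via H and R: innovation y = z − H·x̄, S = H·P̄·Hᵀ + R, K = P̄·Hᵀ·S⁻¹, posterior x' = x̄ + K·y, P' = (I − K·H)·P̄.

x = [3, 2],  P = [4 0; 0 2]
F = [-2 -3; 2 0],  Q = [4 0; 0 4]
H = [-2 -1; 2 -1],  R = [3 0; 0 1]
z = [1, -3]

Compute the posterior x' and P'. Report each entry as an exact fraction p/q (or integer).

x̄ = F·x = [-12, 6]
P̄ = F·P·Fᵀ + Q = [38 -16; -16 20]
y = z − H·x̄ = [-17, 27]
S = H·P̄·Hᵀ + R = [111 -132; -132 237]
K = P̄·Hᵀ·S⁻¹ = [-692/2961 764/2961; -1340/2961 -1396/2961]
x' = x̄ + K·y = [-3140/2961, 2854/2961]
P' = (I − K·H)·P̄ = [710/2961 656/2961; 656/2961 2708/2961]

x' = [-3140/2961, 2854/2961]
P' = [710/2961 656/2961; 656/2961 2708/2961]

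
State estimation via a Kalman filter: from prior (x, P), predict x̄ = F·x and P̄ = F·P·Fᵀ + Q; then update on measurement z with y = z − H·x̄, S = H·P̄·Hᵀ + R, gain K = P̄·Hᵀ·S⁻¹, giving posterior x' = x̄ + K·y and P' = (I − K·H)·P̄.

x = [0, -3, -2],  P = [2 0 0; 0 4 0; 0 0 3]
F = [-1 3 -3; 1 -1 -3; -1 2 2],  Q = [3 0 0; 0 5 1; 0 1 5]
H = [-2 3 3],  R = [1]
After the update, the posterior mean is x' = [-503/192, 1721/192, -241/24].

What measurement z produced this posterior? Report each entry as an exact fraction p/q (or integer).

z = [2]

x̄ = F·x = [-3, 9, -10]
P̄ = F·P·Fᵀ + Q = [68 13 8; 13 38 -27; 8 -27 35]
S = H·P̄·Hᵀ + R = [192]
K = P̄·Hᵀ·S⁻¹ = [-73/192; 7/192; 1/24]
x' − x̄ = [73/192, -7/192, -1/24] = K·y
y = (KᵀK)⁻¹·Kᵀ·(x' − x̄) = [-1]
z = y + H·x̄ = [-1] + [3] = [2]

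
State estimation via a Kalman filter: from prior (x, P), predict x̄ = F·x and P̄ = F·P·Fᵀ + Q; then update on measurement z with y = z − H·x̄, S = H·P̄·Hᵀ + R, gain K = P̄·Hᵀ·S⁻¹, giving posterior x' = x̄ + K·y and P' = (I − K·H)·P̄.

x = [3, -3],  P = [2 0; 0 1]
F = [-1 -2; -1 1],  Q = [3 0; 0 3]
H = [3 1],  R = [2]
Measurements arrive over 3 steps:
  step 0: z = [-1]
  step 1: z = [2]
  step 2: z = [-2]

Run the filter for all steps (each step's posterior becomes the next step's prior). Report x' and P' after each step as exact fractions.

step 0: x' = [159/89, -558/89], P' = [72/89 -162/89; -162/89 498/89]
step 1: x' = [9609/4985, -16881/4985], P' = [12069/9970 -28281/9970; -28281/9970 80649/9970]
step 2: x' = [296256/1397129, -3459270/1397129], P' = [1861749/1397129 -4431561/1397129; -4431561/1397129 12588003/1397129]

step 0: x̄ = F·x = [3, -6]
step 0: P̄ = F·P·Fᵀ + Q = [9 0; 0 6]
step 0: y = z − H·x̄ = [-4]
step 0: S = H·P̄·Hᵀ + R = [89]
step 0: K = P̄·Hᵀ·S⁻¹ = [27/89; 6/89]
step 0: x' = x̄ + K·y = [159/89, -558/89]
step 0: P' = (I − K·H)·P̄ = [72/89 -162/89; -162/89 498/89]
step 1: x̄ = F·x = [957/89, -717/89]
step 1: P̄ = F·P·Fᵀ + Q = [1683/89 -1086/89; -1086/89 1161/89]
step 1: y = z − H·x̄ = [-1976/89]
step 1: S = H·P̄·Hᵀ + R = [9970/89]
step 1: K = P̄·Hᵀ·S⁻¹ = [3963/9970; -2097/9970]
step 1: x' = x̄ + K·y = [9609/4985, -16881/4985]
step 1: P' = (I − K·H)·P̄ = [12069/9970 -28281/9970; -28281/9970 80649/9970]
step 2: x̄ = F·x = [24153/4985, -5298/997]
step 2: P̄ = F·P·Fᵀ + Q = [251451/9970 -17751/997; -17751/997 17919/997]
step 2: y = z − H·x̄ = [-55939/4985]
step 2: S = H·P̄·Hᵀ + R = [1397129/9970]
step 2: K = P̄·Hᵀ·S⁻¹ = [576843/1397129; -353340/1397129]
step 2: x' = x̄ + K·y = [296256/1397129, -3459270/1397129]
step 2: P' = (I − K·H)·P̄ = [1861749/1397129 -4431561/1397129; -4431561/1397129 12588003/1397129]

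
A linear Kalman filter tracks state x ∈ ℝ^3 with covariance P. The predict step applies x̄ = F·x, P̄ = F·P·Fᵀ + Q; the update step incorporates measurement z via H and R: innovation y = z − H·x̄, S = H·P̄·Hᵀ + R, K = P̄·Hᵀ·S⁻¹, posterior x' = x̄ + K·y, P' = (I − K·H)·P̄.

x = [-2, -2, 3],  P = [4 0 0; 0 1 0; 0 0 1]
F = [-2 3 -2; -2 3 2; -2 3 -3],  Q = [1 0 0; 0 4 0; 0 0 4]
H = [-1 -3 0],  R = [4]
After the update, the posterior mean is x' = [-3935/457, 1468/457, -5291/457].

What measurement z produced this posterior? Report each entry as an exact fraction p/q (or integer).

x̄ = F·x = [-8, 4, -11]
P̄ = F·P·Fᵀ + Q = [30 21 31; 21 33 19; 31 19 38]
S = H·P̄·Hᵀ + R = [457]
K = P̄·Hᵀ·S⁻¹ = [-93/457; -120/457; -88/457]
x' − x̄ = [-279/457, -360/457, -264/457] = K·y
y = (KᵀK)⁻¹·Kᵀ·(x' − x̄) = [3]
z = y + H·x̄ = [3] + [-4] = [-1]

z = [-1]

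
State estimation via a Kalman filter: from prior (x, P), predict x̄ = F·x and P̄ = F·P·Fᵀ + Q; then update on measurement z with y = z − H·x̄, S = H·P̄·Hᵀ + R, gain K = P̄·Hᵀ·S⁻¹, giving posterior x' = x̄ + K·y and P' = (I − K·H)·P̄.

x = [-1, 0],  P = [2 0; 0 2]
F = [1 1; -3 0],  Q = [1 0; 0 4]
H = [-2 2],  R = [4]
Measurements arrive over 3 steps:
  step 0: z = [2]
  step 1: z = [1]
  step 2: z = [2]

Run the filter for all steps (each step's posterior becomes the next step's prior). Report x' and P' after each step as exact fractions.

step 0: x' = [-7/40, 9/10], P' = [79/40 17/10; 17/10 12/5]
step 1: x' = [125/268, 511/536], P' = [783/536 585/536; 585/536 913/536]
step 2: x' = [13025/170696, 167345/170696], P' = [121257/85348 91233/85348; 91233/85348 144413/85348]

step 0: x̄ = F·x = [-1, 3]
step 0: P̄ = F·P·Fᵀ + Q = [5 -6; -6 22]
step 0: y = z − H·x̄ = [-6]
step 0: S = H·P̄·Hᵀ + R = [160]
step 0: K = P̄·Hᵀ·S⁻¹ = [-11/80; 7/20]
step 0: x' = x̄ + K·y = [-7/40, 9/10]
step 0: P' = (I − K·H)·P̄ = [79/40 17/10; 17/10 12/5]
step 1: x̄ = F·x = [29/40, 21/40]
step 1: P̄ = F·P·Fᵀ + Q = [351/40 -441/40; -441/40 871/40]
step 1: y = z − H·x̄ = [7/5]
step 1: S = H·P̄·Hᵀ + R = [1072/5]
step 1: K = P̄·Hᵀ·S⁻¹ = [-99/536; 41/134]
step 1: x' = x̄ + K·y = [125/268, 511/536]
step 1: P' = (I − K·H)·P̄ = [783/536 585/536; 585/536 913/536]
step 2: x̄ = F·x = [761/536, -375/268]
step 2: P̄ = F·P·Fᵀ + Q = [1701/268 -513/67; -513/67 9191/536]
step 2: y = z − H·x̄ = [2047/268]
step 2: S = H·P̄·Hᵀ + R = [21337/134]
step 2: K = P̄·Hᵀ·S⁻¹ = [-3753/21337; 13295/42674]
step 2: x' = x̄ + K·y = [13025/170696, 167345/170696]
step 2: P' = (I − K·H)·P̄ = [121257/85348 91233/85348; 91233/85348 144413/85348]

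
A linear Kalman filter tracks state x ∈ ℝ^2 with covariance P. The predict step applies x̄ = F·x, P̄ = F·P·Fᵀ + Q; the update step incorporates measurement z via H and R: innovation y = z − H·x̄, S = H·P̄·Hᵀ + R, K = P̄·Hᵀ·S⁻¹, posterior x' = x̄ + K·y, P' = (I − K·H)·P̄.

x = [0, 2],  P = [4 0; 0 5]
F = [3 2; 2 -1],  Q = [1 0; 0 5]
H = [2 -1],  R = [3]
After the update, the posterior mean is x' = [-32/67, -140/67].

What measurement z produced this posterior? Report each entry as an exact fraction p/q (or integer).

z = [1]

x̄ = F·x = [4, -2]
P̄ = F·P·Fᵀ + Q = [57 14; 14 26]
S = H·P̄·Hᵀ + R = [201]
K = P̄·Hᵀ·S⁻¹ = [100/201; 2/201]
x' − x̄ = [-300/67, -6/67] = K·y
y = (KᵀK)⁻¹·Kᵀ·(x' − x̄) = [-9]
z = y + H·x̄ = [-9] + [10] = [1]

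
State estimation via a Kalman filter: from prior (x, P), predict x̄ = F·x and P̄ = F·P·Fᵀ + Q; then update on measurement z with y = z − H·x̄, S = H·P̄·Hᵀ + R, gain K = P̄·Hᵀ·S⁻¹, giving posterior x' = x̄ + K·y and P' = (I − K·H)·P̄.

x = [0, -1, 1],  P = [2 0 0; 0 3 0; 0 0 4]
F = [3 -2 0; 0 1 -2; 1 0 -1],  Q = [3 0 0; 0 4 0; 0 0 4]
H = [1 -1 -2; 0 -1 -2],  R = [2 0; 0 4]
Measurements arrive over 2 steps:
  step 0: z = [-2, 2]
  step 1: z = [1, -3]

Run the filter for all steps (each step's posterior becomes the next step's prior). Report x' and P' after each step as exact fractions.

step 0: x̄ = F·x = [2, -3, -1]
step 0: P̄ = F·P·Fᵀ + Q = [33 -6 6; -6 23 8; 6 8 10]
step 0: y = z − H·x̄ = [-9, -3]
step 0: S = H·P̄·Hᵀ + R = [118 89; 89 99]
step 0: K = P̄·Hᵀ·S⁻¹ = [3207/3761 -3111/3761; -984/3761 -597/3761; 314/3761 -1346/3761]
step 0: x' = x̄ + K·y = [-12008/3761, -636/3761, -2549/3761]
step 0: P' = (I − K·H)·P̄ = [18858/3761 420/3761 6012/3761; 420/3761 18940/3761 -8276/3761; 6012/3761 -8276/3761 6830/3761]
step 1: x̄ = F·x = [-34752/3761, 4462/3761, -9459/3761]
step 1: P̄ = F·P·Fᵀ + Q = [251725/3761 -105796/3761 21146/3761; -105796/3761 94408/3761 10332/3761; 21146/3761 10332/3761 28708/3761]
step 1: y = z − H·x̄ = [24057/3761, -25739/3761]
step 1: S = H·P̄·Hᵀ + R = [636823/3761 314072/3761; 314072/3761 265612/3761]
step 1: K = P̄·Hᵀ·S⁻¹ = [4239815/4686693 -353894/426063; -499076/1562231 -7880/142021; 591578/4686693 -172265/426063]
step 1: x' = x̄ + K·y = [950495/426063, -67790/142021, 451364/426063]
step 1: P' = (I − K·H)·P̄ = [24050966/4686693 -651432/1562231 8762816/4686693; -651432/1562231 7254120/1562231 -3453700/1562231; 8762816/4686693 -3453700/1562231 8970380/4686693]

step 0: x' = [-12008/3761, -636/3761, -2549/3761], P' = [18858/3761 420/3761 6012/3761; 420/3761 18940/3761 -8276/3761; 6012/3761 -8276/3761 6830/3761]
step 1: x' = [950495/426063, -67790/142021, 451364/426063], P' = [24050966/4686693 -651432/1562231 8762816/4686693; -651432/1562231 7254120/1562231 -3453700/1562231; 8762816/4686693 -3453700/1562231 8970380/4686693]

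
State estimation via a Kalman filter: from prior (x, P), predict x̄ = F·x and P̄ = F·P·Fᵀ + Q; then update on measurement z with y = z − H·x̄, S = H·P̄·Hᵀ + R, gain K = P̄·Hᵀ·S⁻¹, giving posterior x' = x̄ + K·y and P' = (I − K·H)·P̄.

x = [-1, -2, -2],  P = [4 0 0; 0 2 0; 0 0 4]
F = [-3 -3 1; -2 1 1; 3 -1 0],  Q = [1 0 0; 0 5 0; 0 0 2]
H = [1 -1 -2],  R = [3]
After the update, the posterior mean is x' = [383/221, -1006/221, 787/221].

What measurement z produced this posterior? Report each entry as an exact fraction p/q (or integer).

z = [-1]

x̄ = F·x = [7, -2, -1]
P̄ = F·P·Fᵀ + Q = [59 22 -30; 22 27 -26; -30 -26 40]
S = H·P̄·Hᵀ + R = [221]
K = P̄·Hᵀ·S⁻¹ = [97/221; 47/221; -84/221]
x' − x̄ = [-1164/221, -564/221, 1008/221] = K·y
y = (KᵀK)⁻¹·Kᵀ·(x' − x̄) = [-12]
z = y + H·x̄ = [-12] + [11] = [-1]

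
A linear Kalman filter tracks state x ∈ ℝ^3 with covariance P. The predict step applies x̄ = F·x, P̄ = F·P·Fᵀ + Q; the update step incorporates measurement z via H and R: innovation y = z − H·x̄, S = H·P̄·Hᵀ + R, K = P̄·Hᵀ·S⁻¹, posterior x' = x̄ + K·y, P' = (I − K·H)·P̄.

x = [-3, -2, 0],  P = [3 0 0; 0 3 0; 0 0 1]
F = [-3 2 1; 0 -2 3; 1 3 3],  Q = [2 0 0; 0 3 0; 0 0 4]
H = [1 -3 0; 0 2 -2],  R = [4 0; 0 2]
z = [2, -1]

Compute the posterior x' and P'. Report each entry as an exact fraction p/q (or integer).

x' = [15847/2804, 3161/2804, 4209/2804]
P' = [73621/2804 23539/2804 70069/8412; 23539/2804 8725/2804 25939/8412; 70069/8412 25939/8412 89569/25236]

x̄ = F·x = [5, 4, -9]
P̄ = F·P·Fᵀ + Q = [42 -9 12; -9 24 -9; 12 -9 43]
y = z − H·x̄ = [9, -27]
S = H·P̄·Hᵀ + R = [316 -240; -240 342]
K = P̄·Hᵀ·S⁻¹ = [751/2804 137/2103; -659/2804 59/2103; -1937/8412 -2938/6309]
x' = x̄ + K·y = [15847/2804, 3161/2804, 4209/2804]
P' = (I − K·H)·P̄ = [73621/2804 23539/2804 70069/8412; 23539/2804 8725/2804 25939/8412; 70069/8412 25939/8412 89569/25236]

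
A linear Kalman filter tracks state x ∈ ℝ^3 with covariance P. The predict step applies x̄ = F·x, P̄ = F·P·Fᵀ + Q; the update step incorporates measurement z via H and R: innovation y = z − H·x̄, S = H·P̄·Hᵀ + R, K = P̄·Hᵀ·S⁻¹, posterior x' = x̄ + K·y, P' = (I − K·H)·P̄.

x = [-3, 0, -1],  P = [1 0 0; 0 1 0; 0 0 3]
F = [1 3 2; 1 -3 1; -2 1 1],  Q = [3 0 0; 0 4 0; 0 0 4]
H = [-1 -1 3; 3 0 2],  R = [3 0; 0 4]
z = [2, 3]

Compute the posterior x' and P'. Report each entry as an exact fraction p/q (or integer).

x' = [12041/39823, -706/5689, 37305/39823]
P' = [31596/39823 -13206/5689 -25988/39823; -13206/5689 75630/5689 19805/5689; -25988/39823 19805/5689 46220/39823]

x̄ = F·x = [-5, -4, 5]
P̄ = F·P·Fᵀ + Q = [25 -2 7; -2 17 -2; 7 -2 12]
y = z − H·x̄ = [-22, 8]
S = H·P̄·Hᵀ + R = [119 56; 56 361]
K = P̄·Hᵀ·S⁻¹ = [-5706/39823 1529/5689; -1003/5689 -2/5689; 8671/39823 517/5689]
x' = x̄ + K·y = [12041/39823, -706/5689, 37305/39823]
P' = (I − K·H)·P̄ = [31596/39823 -13206/5689 -25988/39823; -13206/5689 75630/5689 19805/5689; -25988/39823 19805/5689 46220/39823]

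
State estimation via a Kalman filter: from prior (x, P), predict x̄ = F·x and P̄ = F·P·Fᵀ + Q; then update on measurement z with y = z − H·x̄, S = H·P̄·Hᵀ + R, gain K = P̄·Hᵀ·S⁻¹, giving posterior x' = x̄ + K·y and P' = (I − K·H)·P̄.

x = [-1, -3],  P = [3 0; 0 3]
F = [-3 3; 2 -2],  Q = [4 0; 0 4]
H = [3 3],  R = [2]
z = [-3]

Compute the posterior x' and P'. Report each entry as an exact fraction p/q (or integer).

x' = [-285/64, 55/16]
P' = [767/32 -189/8; -189/8 47/2]

x̄ = F·x = [-6, 4]
P̄ = F·P·Fᵀ + Q = [58 -36; -36 28]
y = z − H·x̄ = [3]
S = H·P̄·Hᵀ + R = [128]
K = P̄·Hᵀ·S⁻¹ = [33/64; -3/16]
x' = x̄ + K·y = [-285/64, 55/16]
P' = (I − K·H)·P̄ = [767/32 -189/8; -189/8 47/2]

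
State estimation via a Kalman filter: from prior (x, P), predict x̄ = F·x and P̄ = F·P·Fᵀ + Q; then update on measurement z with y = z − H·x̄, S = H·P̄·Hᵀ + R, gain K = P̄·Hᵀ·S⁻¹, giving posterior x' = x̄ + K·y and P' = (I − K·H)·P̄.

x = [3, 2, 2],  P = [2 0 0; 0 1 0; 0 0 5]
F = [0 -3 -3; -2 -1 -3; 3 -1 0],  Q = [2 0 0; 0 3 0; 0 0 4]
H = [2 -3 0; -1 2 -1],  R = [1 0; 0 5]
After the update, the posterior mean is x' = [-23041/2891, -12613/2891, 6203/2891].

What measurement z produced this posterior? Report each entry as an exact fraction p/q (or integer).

x̄ = F·x = [-12, -14, 7]
P̄ = F·P·Fᵀ + Q = [56 48 3; 48 57 -11; 3 -11 23]
S = H·P̄·Hᵀ + R = [162 -157; -157 170]
K = P̄·Hᵀ·S⁻¹ = [369/2891 970/2891; -661/2891 699/2891; -906/2891 -1653/2891]
x' − x̄ = [11651/2891, 27861/2891, -14034/2891] = K·y
y = (KᵀK)⁻¹·Kᵀ·(x' − x̄) = [-21, 20]
z = y + H·x̄ = [-21, 20] + [18, -23] = [-3, -3]

z = [-3, -3]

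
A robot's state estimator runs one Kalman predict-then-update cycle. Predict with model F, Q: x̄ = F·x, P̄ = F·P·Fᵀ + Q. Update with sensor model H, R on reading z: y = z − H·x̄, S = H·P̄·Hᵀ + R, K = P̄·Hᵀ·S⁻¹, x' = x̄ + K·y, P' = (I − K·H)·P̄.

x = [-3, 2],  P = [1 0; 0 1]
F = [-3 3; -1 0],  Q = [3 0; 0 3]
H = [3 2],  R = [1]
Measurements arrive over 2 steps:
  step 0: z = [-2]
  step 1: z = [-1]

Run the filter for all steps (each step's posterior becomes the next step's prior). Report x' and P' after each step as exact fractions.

step 0: x' = [-27/242, -175/242], P' = [321/242 -447/242; -447/242 679/242]
step 1: x' = [-52170/96013, 59979/192026], P' = [118794/96013 -163710/96013; -163710/96013 495633/192026]

step 0: x̄ = F·x = [15, 3]
step 0: P̄ = F·P·Fᵀ + Q = [21 3; 3 4]
step 0: y = z − H·x̄ = [-53]
step 0: S = H·P̄·Hᵀ + R = [242]
step 0: K = P̄·Hᵀ·S⁻¹ = [69/242; 17/242]
step 0: x' = x̄ + K·y = [-27/242, -175/242]
step 0: P' = (I − K·H)·P̄ = [321/242 -447/242; -447/242 679/242]
step 1: x̄ = F·x = [-222/121, 27/242]
step 1: P̄ = F·P·Fᵀ + Q = [8886/121 1152/121; 1152/121 1047/242]
step 1: y = z − H·x̄ = [518/121]
step 1: S = H·P̄·Hᵀ + R = [96013/121]
step 1: K = P̄·Hᵀ·S⁻¹ = [28962/96013; 4503/96013]
step 1: x' = x̄ + K·y = [-52170/96013, 59979/192026]
step 1: P' = (I − K·H)·P̄ = [118794/96013 -163710/96013; -163710/96013 495633/192026]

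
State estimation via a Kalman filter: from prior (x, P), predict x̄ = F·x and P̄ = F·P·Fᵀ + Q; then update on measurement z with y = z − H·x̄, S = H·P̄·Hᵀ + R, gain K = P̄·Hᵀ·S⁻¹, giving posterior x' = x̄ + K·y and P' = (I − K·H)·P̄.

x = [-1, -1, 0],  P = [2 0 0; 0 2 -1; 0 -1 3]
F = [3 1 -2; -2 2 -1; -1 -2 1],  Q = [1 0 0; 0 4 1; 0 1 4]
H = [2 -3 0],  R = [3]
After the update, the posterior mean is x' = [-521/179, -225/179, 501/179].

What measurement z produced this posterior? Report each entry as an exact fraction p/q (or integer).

z = [-2]

x̄ = F·x = [-4, 0, 3]
P̄ = F·P·Fᵀ + Q = [37 3 -21; 3 27 -10; -21 -10 21]
S = H·P̄·Hᵀ + R = [358]
K = P̄·Hᵀ·S⁻¹ = [65/358; -75/358; -6/179]
x' − x̄ = [195/179, -225/179, -36/179] = K·y
y = (KᵀK)⁻¹·Kᵀ·(x' − x̄) = [6]
z = y + H·x̄ = [6] + [-8] = [-2]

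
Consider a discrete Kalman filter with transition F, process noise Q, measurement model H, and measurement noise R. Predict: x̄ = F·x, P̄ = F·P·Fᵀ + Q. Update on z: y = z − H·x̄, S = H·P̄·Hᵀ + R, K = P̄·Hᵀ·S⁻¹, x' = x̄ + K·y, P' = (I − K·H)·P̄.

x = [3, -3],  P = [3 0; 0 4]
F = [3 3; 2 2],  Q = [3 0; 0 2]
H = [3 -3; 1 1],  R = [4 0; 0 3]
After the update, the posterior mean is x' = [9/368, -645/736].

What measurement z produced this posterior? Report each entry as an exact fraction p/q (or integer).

z = [3, -1]

x̄ = F·x = [0, 0]
P̄ = F·P·Fᵀ + Q = [66 42; 42 30]
S = H·P̄·Hᵀ + R = [112 108; 108 183]
K = P̄·Hᵀ·S⁻¹ = [63/368 45/92; -99/736 87/184]
x' − x̄ = [9/368, -645/736] = K·y
y = (KᵀK)⁻¹·Kᵀ·(x' − x̄) = [3, -1]
z = y + H·x̄ = [3, -1] + [0, 0] = [3, -1]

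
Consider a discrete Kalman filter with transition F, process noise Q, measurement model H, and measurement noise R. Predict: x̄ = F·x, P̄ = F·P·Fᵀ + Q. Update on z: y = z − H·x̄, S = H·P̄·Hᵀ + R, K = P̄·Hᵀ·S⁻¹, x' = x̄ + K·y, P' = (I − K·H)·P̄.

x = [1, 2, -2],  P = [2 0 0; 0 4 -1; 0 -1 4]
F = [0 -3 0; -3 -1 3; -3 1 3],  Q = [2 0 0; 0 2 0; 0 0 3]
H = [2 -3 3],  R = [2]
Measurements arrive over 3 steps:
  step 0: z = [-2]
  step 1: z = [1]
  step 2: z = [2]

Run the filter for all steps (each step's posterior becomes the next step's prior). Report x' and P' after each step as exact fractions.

step 0: x' = [-338/55, -593/55, -403/55], P' = [2074/55 1179/55 -201/55; 1179/55 3594/55 2804/55; -201/55 2804/55 2944/55]
step 1: x' = [1783/55, 392/55, -779/55], P' = [6488/11 -3819/55 -2313/5; -3819/55 42698/55 9048/11; -2313/5 9048/11 62208/55]
step 2: x' = [-1168/55, -1618/11, -7276/55], P' = [384376/55 -313413/55 -569661/55; -313413/55 1058224/55 1267162/55; -569661/55 1267162/55 149722/5]

step 0: x̄ = F·x = [-6, -11, -7]
step 0: P̄ = F·P·Fᵀ + Q = [38 21 -3; 21 66 50; -3 50 55]
step 0: y = z − H·x̄ = [-2]
step 0: S = H·P̄·Hᵀ + R = [55]
step 0: K = P̄·Hᵀ·S⁻¹ = [4/55; -6/55; 9/55]
step 0: x' = x̄ + K·y = [-338/55, -593/55, -403/55]
step 0: P' = (I − K·H)·P̄ = [2074/55 1179/55 -201/55; 1179/55 3594/55 2804/55; -201/55 2804/55 2944/55]
step 1: x̄ = F·x = [1779/55, 398/55, -788/55]
step 1: P̄ = F·P·Fᵀ + Q = [32456/55 -3843/55 -25407/55; -3843/55 42734/55 45186/55; -25407/55 45186/55 62289/55]
step 1: y = z − H·x̄ = [1]
step 1: S = H·P̄·Hᵀ + R = [55]
step 1: K = P̄·Hᵀ·S⁻¹ = [4/55; -6/55; 9/55]
step 1: x' = x̄ + K·y = [1783/55, 392/55, -779/55]
step 1: P' = (I − K·H)·P̄ = [6488/11 -3819/55 -2313/5; -3819/55 42698/55 9048/11; -2313/5 9048/11 62208/55]
step 2: x̄ = F·x = [-1176/55, -8078/55, -7294/55]
step 2: P̄ = F·P·Fᵀ + Q = [384392/55 -313437/55 -113925/11; -313437/55 211652/11 1267108/55; -113925/11 1267108/55 1647023/55]
step 2: y = z − H·x̄ = [2]
step 2: S = H·P̄·Hᵀ + R = [55]
step 2: K = P̄·Hᵀ·S⁻¹ = [4/55; -6/55; 9/55]
step 2: x' = x̄ + K·y = [-1168/55, -1618/11, -7276/55]
step 2: P' = (I − K·H)·P̄ = [384376/55 -313413/55 -569661/55; -313413/55 1058224/55 1267162/55; -569661/55 1267162/55 149722/5]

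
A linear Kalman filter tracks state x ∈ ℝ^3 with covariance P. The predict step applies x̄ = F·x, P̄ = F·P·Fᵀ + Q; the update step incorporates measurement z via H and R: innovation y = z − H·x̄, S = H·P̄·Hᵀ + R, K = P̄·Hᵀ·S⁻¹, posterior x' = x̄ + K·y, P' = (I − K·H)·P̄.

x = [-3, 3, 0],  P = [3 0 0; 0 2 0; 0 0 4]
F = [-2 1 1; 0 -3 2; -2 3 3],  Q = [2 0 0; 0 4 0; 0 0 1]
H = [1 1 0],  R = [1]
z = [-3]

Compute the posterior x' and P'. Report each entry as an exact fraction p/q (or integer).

x̄ = F·x = [9, -9, 15]
P̄ = F·P·Fᵀ + Q = [20 2 30; 2 38 6; 30 6 67]
y = z − H·x̄ = [-3]
S = H·P̄·Hᵀ + R = [63]
K = P̄·Hᵀ·S⁻¹ = [22/63; 40/63; 4/7]
x' = x̄ + K·y = [167/21, -229/21, 93/7]
P' = (I − K·H)·P̄ = [776/63 -754/63 122/7; -754/63 794/63 -118/7; 122/7 -118/7 325/7]

x' = [167/21, -229/21, 93/7]
P' = [776/63 -754/63 122/7; -754/63 794/63 -118/7; 122/7 -118/7 325/7]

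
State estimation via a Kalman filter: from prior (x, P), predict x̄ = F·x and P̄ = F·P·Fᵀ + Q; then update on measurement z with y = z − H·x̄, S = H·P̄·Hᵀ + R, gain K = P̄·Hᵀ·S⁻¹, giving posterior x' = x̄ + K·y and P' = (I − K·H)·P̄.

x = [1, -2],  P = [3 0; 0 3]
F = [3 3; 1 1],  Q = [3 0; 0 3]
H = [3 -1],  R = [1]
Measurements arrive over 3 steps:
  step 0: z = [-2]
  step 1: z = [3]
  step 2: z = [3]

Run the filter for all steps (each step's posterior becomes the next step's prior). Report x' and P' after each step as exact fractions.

step 0: x' = [-327/415, -29/83], P' = [246/415 117/83; 117/83 342/83]
step 1: x' = [226365/212929, 45329/212929], P' = [126894/212929 301923/212929; 301923/212929 882006/212929]
step 2: x' = [127572369/109816543, 51732713/109816543], P' = [65452242/109816543 155734461/109816543; 155734461/109816543 454940202/109816543]

step 0: x̄ = F·x = [-3, -1]
step 0: P̄ = F·P·Fᵀ + Q = [57 18; 18 9]
step 0: y = z − H·x̄ = [6]
step 0: S = H·P̄·Hᵀ + R = [415]
step 0: K = P̄·Hᵀ·S⁻¹ = [153/415; 9/83]
step 0: x' = x̄ + K·y = [-327/415, -29/83]
step 0: P' = (I − K·H)·P̄ = [246/415 117/83; 117/83 342/83]
step 1: x̄ = F·x = [-1416/415, -472/415]
step 1: P̄ = F·P·Fᵀ + Q = [29379/415 9378/415; 9378/415 4371/415]
step 1: y = z − H·x̄ = [5021/415]
step 1: S = H·P̄·Hᵀ + R = [212929/415]
step 1: K = P̄·Hᵀ·S⁻¹ = [78759/212929; 23763/212929]
step 1: x' = x̄ + K·y = [226365/212929, 45329/212929]
step 1: P' = (I − K·H)·P̄ = [126894/212929 301923/212929; 301923/212929 882006/212929]
step 2: x̄ = F·x = [815082/212929, 271694/212929]
step 2: P̄ = F·P·Fᵀ + Q = [15153501/212929 4838238/212929; 4838238/212929 2251533/212929]
step 2: y = z − H·x̄ = [-1534765/212929]
step 2: S = H·P̄·Hᵀ + R = [109816543/212929]
step 2: K = P̄·Hᵀ·S⁻¹ = [40622265/109816543; 12263181/109816543]
step 2: x' = x̄ + K·y = [127572369/109816543, 51732713/109816543]
step 2: P' = (I − K·H)·P̄ = [65452242/109816543 155734461/109816543; 155734461/109816543 454940202/109816543]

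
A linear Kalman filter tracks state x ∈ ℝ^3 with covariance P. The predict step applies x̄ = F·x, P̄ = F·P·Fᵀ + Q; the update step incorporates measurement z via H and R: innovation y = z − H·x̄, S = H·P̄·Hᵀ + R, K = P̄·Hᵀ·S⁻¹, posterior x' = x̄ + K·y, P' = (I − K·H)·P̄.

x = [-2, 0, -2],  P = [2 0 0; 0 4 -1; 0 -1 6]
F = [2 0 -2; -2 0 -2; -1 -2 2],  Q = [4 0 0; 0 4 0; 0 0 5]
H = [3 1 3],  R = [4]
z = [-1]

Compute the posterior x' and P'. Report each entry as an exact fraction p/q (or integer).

x̄ = F·x = [0, 8, -2]
P̄ = F·P·Fᵀ + Q = [36 16 -32; 16 36 -24; -32 -24 55]
y = z − H·x̄ = [-3]
S = H·P̄·Hᵀ + R = [235]
K = P̄·Hᵀ·S⁻¹ = [28/235; 12/235; 9/47]
x' = x̄ + K·y = [-84/235, 1844/235, -121/47]
P' = (I − K·H)·P̄ = [7676/235 3424/235 -1756/47; 3424/235 8316/235 -1236/47; -1756/47 -1236/47 2180/47]

x' = [-84/235, 1844/235, -121/47]
P' = [7676/235 3424/235 -1756/47; 3424/235 8316/235 -1236/47; -1756/47 -1236/47 2180/47]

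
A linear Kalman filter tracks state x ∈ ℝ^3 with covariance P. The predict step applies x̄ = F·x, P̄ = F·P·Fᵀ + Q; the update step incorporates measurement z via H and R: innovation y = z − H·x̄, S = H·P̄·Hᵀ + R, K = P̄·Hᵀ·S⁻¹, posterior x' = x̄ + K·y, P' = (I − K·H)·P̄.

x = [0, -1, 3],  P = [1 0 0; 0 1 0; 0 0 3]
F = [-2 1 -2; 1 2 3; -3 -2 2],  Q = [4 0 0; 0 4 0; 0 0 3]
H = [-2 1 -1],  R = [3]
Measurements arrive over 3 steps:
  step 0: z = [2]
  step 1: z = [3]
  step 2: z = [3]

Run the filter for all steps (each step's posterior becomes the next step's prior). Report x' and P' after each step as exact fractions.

step 0: x' = [-47/13, 512/169, 1363/169], P' = [5 10/13 -108/13; 10/13 2363/169 1920/169; -108/13 1920/169 4731/169]
step 1: x' = [-415776/116441, 1942106/116441, 2417003/116441], P' = [2044903/116441 -2534236/116441 -6568506/116441; -2534236/116441 9269471/116441 14097352/116441; -6568506/116441 14097352/116441 27230503/116441]
step 2: x' = [102764628/21084509, 823404513/527112725, -237321846/21084509], P' = [715477303/21084509 -1141029562/21084509 -2558463228/21084509; -1141029562/21084509 77000150681/527112725 5307847336/21084509; -2558463228/21084509 5307847336/21084509 10406725705/21084509]

step 0: x̄ = F·x = [-7, 7, 8]
step 0: P̄ = F·P·Fᵀ + Q = [21 -18 -8; -18 36 11; -8 11 28]
step 0: y = z − H·x̄ = [-11]
step 0: S = H·P̄·Hᵀ + R = [169]
step 0: K = P̄·Hᵀ·S⁻¹ = [-4/13; 61/169; -1/169]
step 0: x' = x̄ + K·y = [-47/13, 512/169, 1363/169]
step 0: P' = (I − K·H)·P̄ = [5 10/13 -108/13; 10/13 2363/169 1920/169; -108/13 1920/169 4731/169]
step 1: x̄ = F·x = [-992/169, 4502/169, 3535/169]
step 1: P̄ = F·P·Fᵀ + Q = [5911/169 -16428/169 -9738/169; -16428/169 68688/169 21347/169; -9738/169 21347/169 39536/169]
step 1: y = z − H·x̄ = [-188/13]
step 1: S = H·P̄·Hᵀ + R = [689]
step 1: K = P̄·Hᵀ·S⁻¹ = [-1424/8957; 6169/8957; 99/8957]
step 1: x' = x̄ + K·y = [-415776/116441, 1942106/116441, 2417003/116441]
step 1: P' = (I − K·H)·P̄ = [2044903/116441 -2534236/116441 -6568506/116441; -2534236/116441 9269471/116441 14097352/116441; -6568506/116441 14097352/116441 27230503/116441]
step 2: x̄ = F·x = [-2060348/116441, 10719445/116441, 2197122/116441]
step 2: P̄ = F·P·Fᵀ + Q = [28036347/116441 -102880478/116441 -46278672/116441; -102880478/116441 404283322/116441 158229151/116441; -46278672/116441 158229151/116441 100385770/116441]
step 2: y = z − H·x̄ = [-12293696/116441]
step 2: S = H·P̄·Hᵀ + R = [527112725/116441]
step 2: K = P̄·Hᵀ·S⁻¹ = [-4506980/21084509; 451815127/527112725; 6016029/21084509]
step 2: x' = x̄ + K·y = [102764628/21084509, 823404513/527112725, -237321846/21084509]
step 2: P' = (I − K·H)·P̄ = [715477303/21084509 -1141029562/21084509 -2558463228/21084509; -1141029562/21084509 77000150681/527112725 5307847336/21084509; -2558463228/21084509 5307847336/21084509 10406725705/21084509]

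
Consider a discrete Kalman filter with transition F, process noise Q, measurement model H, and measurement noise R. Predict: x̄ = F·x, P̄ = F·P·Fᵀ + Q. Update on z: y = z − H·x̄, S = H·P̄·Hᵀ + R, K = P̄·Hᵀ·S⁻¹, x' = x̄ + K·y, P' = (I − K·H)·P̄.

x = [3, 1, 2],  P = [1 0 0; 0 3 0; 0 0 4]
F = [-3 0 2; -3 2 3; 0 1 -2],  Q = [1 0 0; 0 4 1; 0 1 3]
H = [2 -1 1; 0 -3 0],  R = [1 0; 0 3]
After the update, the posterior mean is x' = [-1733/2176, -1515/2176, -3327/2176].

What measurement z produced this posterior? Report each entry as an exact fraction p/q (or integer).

x̄ = F·x = [-5, -1, -3]
P̄ = F·P·Fᵀ + Q = [26 33 -16; 33 61 -17; -16 -17 22]
S = H·P̄·Hᵀ + R = [26 36; 36 552]
K = P̄·Hᵀ·S⁻¹ = [435/1088 -447/2176; -3/1088 -721/2176; 169/1088 179/2176]
x' − x̄ = [9147/2176, 661/2176, 3201/2176] = K·y
y = (KᵀK)⁻¹·Kᵀ·(x' − x̄) = [10, -1]
z = y + H·x̄ = [10, -1] + [-12, 3] = [-2, 2]

z = [-2, 2]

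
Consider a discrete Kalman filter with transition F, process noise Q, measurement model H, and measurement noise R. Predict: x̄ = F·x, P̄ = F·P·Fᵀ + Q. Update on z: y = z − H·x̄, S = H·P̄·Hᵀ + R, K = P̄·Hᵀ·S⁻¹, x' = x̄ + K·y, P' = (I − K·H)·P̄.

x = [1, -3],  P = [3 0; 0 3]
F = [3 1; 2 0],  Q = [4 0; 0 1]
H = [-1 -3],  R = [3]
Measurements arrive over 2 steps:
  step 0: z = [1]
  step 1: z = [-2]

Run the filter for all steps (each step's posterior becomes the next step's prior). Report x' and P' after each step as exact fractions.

step 0: x̄ = F·x = [0, 2]
step 0: P̄ = F·P·Fᵀ + Q = [34 18; 18 13]
step 0: y = z − H·x̄ = [7]
step 0: S = H·P̄·Hᵀ + R = [262]
step 0: K = P̄·Hᵀ·S⁻¹ = [-44/131; -57/262]
step 0: x' = x̄ + K·y = [-308/131, 125/262]
step 0: P' = (I − K·H)·P̄ = [582/131 -150/131; -150/131 157/262]
step 1: x̄ = F·x = [-1723/262, -616/131]
step 1: P̄ = F·P·Fᵀ + Q = [9881/262 3192/131; 3192/131 2459/131]
step 1: y = z − H·x̄ = [-5943/262]
step 1: S = H·P̄·Hᵀ + R = [93233/262]
step 1: K = P̄·Hᵀ·S⁻¹ = [-29033/93233; -21138/93233]
step 1: x' = x̄ + K·y = [6490/13319, 5867/13319]
step 1: P' = (I − K·H)·P̄ = [298932/93233 -70611/93233; -70611/93233 44675/93233]

step 0: x' = [-308/131, 125/262], P' = [582/131 -150/131; -150/131 157/262]
step 1: x' = [6490/13319, 5867/13319], P' = [298932/93233 -70611/93233; -70611/93233 44675/93233]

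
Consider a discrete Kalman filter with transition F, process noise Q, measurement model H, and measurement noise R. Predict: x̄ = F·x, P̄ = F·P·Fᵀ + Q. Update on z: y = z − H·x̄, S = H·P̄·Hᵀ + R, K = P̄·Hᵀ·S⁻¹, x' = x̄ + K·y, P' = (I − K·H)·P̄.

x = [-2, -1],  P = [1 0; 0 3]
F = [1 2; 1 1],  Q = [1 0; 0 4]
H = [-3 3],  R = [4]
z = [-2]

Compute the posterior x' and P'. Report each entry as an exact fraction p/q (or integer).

x̄ = F·x = [-4, -3]
P̄ = F·P·Fᵀ + Q = [14 7; 7 8]
y = z − H·x̄ = [-5]
S = H·P̄·Hᵀ + R = [76]
K = P̄·Hᵀ·S⁻¹ = [-21/76; 3/76]
x' = x̄ + K·y = [-199/76, -243/76]
P' = (I − K·H)·P̄ = [623/76 595/76; 595/76 599/76]

x' = [-199/76, -243/76]
P' = [623/76 595/76; 595/76 599/76]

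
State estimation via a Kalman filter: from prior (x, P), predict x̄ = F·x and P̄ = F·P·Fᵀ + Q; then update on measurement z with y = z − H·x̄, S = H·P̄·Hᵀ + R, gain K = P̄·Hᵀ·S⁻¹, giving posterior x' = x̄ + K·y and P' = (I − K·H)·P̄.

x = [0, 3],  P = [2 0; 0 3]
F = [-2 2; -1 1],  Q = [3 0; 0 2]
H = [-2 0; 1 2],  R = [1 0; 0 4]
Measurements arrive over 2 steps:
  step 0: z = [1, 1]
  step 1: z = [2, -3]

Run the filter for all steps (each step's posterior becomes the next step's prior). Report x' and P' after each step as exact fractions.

step 0: x' = [-575/1439, 817/1439], P' = [336/1439 -82/1439; -82/1439 1065/1439]
step 1: x' = [-608271/629441, -434288/629441], P' = [145704/629441 -39178/629441; -39178/629441 457205/629441]

step 0: x̄ = F·x = [6, 3]
step 0: P̄ = F·P·Fᵀ + Q = [23 10; 10 7]
step 0: y = z − H·x̄ = [13, -11]
step 0: S = H·P̄·Hᵀ + R = [93 -86; -86 95]
step 0: K = P̄·Hᵀ·S⁻¹ = [-672/1439 43/1439; 164/1439 512/1439]
step 0: x' = x̄ + K·y = [-575/1439, 817/1439]
step 0: P' = (I − K·H)·P̄ = [336/1439 -82/1439; -82/1439 1065/1439]
step 1: x̄ = F·x = [2784/1439, 1392/1439]
step 1: P̄ = F·P·Fᵀ + Q = [10577/1439 3130/1439; 3130/1439 4443/1439]
step 1: y = z − H·x̄ = [8446/1439, -9885/1439]
step 1: S = H·P̄·Hᵀ + R = [43747/1439 -33674/1439; -33674/1439 46625/1439]
step 1: K = P̄·Hᵀ·S⁻¹ = [-291408/629441 16837/629441; 78356/629441 218808/629441]
step 1: x' = x̄ + K·y = [-608271/629441, -434288/629441]
step 1: P' = (I − K·H)·P̄ = [145704/629441 -39178/629441; -39178/629441 457205/629441]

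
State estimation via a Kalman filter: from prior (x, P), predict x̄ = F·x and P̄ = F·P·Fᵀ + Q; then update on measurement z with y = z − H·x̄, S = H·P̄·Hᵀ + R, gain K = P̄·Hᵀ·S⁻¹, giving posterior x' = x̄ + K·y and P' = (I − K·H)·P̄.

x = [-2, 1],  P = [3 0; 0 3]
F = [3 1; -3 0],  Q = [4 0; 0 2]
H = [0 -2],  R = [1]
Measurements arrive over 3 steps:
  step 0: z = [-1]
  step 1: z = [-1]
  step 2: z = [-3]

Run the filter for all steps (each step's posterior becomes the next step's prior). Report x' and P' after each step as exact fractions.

step 0: x' = [1/13, 64/117], P' = [118/13 -3/13; -3/13 29/117]
step 1: x' = [317/4365, 2173/4365], P' = [27913/4365 -117/485; -117/485 1088/4365]
step 2: x' = [-957232/1044153, 519577/348051], P' = [6631819/1044153 -27562/116017; -27562/116017 28883/116017]

step 0: x̄ = F·x = [-5, 6]
step 0: P̄ = F·P·Fᵀ + Q = [34 -27; -27 29]
step 0: y = z − H·x̄ = [11]
step 0: S = H·P̄·Hᵀ + R = [117]
step 0: K = P̄·Hᵀ·S⁻¹ = [6/13; -58/117]
step 0: x' = x̄ + K·y = [1/13, 64/117]
step 0: P' = (I − K·H)·P̄ = [118/13 -3/13; -3/13 29/117]
step 1: x̄ = F·x = [7/9, -3/13]
step 1: P̄ = F·P·Fᵀ + Q = [761/9 -81; -81 1088/13]
step 1: y = z − H·x̄ = [-19/13]
step 1: S = H·P̄·Hᵀ + R = [4365/13]
step 1: K = P̄·Hᵀ·S⁻¹ = [234/485; -2176/4365]
step 1: x' = x̄ + K·y = [317/4365, 2173/4365]
step 1: P' = (I − K·H)·P̄ = [27913/4365 -117/485; -117/485 1088/4365]
step 2: x̄ = F·x = [3124/4365, -317/1455]
step 2: P̄ = F·P·Fᵀ + Q = [263447/4365 -27562/485; -27562/485 28883/485]
step 2: y = z − H·x̄ = [-4999/1455]
step 2: S = H·P̄·Hᵀ + R = [116017/485]
step 2: K = P̄·Hᵀ·S⁻¹ = [55124/116017; -57766/116017]
step 2: x' = x̄ + K·y = [-957232/1044153, 519577/348051]
step 2: P' = (I − K·H)·P̄ = [6631819/1044153 -27562/116017; -27562/116017 28883/116017]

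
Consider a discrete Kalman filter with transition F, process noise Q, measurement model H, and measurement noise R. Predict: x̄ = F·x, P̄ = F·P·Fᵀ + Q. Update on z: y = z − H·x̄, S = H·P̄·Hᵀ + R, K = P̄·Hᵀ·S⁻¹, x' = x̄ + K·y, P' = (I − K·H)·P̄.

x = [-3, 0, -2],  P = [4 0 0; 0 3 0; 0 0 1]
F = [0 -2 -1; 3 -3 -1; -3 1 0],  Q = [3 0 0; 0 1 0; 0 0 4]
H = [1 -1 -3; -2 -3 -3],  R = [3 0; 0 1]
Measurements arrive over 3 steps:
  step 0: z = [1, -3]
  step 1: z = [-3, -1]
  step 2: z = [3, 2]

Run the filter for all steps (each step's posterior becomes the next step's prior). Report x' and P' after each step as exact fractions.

step 0: x' = [15955/9436, -25365/37744, 1305/2359], P' = [10999/4718 -62843/18872 4332/2359; -62843/18872 432769/75488 -8109/2359; 4332/2359 -8109/2359 5209/2359]
step 1: x' = [-430545893/395330033, 605661191/790660066, 109362115/395330033], P' = [593519897/395330033 -803723401/395330033 424554344/395330033; -803723401/395330033 5863915637/1581320132 -3553987327/1581320132; 424554344/395330033 -3553987327/1581320132 2385886107/1581320132]
step 2: x' = [12497776604002/42834451372011, -3620715575587/85668902744022, -23361113344979/28556300914674], P' = [63430879850363/42834451372011 -85450948078597/42834451372011 14998747350376/14278150457337; -85450948078597/42834451372011 311602494948259/85668902744022 -62933526315889/28556300914674; 14998747350376/14278150457337 -62933526315889/28556300914674 14106353353633/9518766971558]

step 0: x̄ = F·x = [2, -7, 9]
step 0: P̄ = F·P·Fᵀ + Q = [16 19 -6; 19 65 -45; -6 -45 43]
step 0: y = z − H·x̄ = [19, 7]
step 0: S = H·P̄·Hᵀ + R = [199 -27; -27 383]
step 0: K = P̄·Hᵀ·S⁻¹ = [957/18872 -3431/18872; 31441/75488 -17099/75488; -1062/2359 36/2359]
step 0: x' = x̄ + K·y = [15955/9436, -25365/37744, 1305/2359]
step 0: P' = (I − K·H)·P̄ = [10999/4718 -62843/18872 4332/2359; -62843/18872 432769/75488 -8109/2359; 4332/2359 -8109/2359 5209/2359]
step 1: x̄ = F·x = [14925/18872, 246675/37744, -30975/5392]
step 1: P̄ = F·P·Fᵀ + Q = [271569/18872 1279111/37744 -121315/5392; 1279111/37744 7856977/75488 -746181/10784; -121315/5392 -746181/10784 546687/10784]
step 1: y = z − H·x̄ = [-39063/2696, 55753/18872]
step 1: S = H·P̄·Hᵀ + R = [619479/2696 -517607/2696; -517607/2696 6468401/18872]
step 1: K = P̄·Hᵀ·S⁻¹ = [41193422/395330033 -7076089/56475719; 131929395/395330033 -35714123/112951438; -317575603/790660066 3852461/56475719]
step 1: x' = x̄ + K·y = [-430545893/395330033, 605661191/790660066, 109362115/395330033]
step 1: P' = (I − K·H)·P̄ = [593519897/395330033 -803723401/395330033 424554344/395330033; -803723401/395330033 5863915637/1581320132 -3553987327/1581320132; 424554344/395330033 -3553987327/1581320132 2385886107/1581320132]
step 2: x̄ = F·x = [-715023306/395330033, -4618983161/790660066, 3188936549/790660066]
step 2: P̄ = F·P·Fᵀ + Q = [16369559743/1581320132 16997076395/790660066 -22368553443/1581320132; 16997076395/790660066 52232009959/790660066 -17222136749/395330033; -22368553443/1581320132 -17222136749/395330033 52845274081/1581320132]
step 2: y = z − H·x̄ = [4374926648/395330033, -2784456464/395330033]
step 2: S = H·P̄·Hᵀ + R = [63519184972/395330033 -85750985037/790660066; -85750985037/790660066 382356551331/1581320132]
step 2: K = P̄·Hᵀ·S⁻¹ = [1543677975064/14278150457337 -5497641618319/42834451372011; 4660963652086/14278150457337 -13300977843694/42834451372011; -1890342175892/4759383485779 924204681733/14278150457337]
step 2: x' = x̄ + K·y = [12497776604002/42834451372011, -3620715575587/85668902744022, -23361113344979/28556300914674]
step 2: P' = (I − K·H)·P̄ = [63430879850363/42834451372011 -85450948078597/42834451372011 14998747350376/14278150457337; -85450948078597/42834451372011 311602494948259/85668902744022 -62933526315889/28556300914674; 14998747350376/14278150457337 -62933526315889/28556300914674 14106353353633/9518766971558]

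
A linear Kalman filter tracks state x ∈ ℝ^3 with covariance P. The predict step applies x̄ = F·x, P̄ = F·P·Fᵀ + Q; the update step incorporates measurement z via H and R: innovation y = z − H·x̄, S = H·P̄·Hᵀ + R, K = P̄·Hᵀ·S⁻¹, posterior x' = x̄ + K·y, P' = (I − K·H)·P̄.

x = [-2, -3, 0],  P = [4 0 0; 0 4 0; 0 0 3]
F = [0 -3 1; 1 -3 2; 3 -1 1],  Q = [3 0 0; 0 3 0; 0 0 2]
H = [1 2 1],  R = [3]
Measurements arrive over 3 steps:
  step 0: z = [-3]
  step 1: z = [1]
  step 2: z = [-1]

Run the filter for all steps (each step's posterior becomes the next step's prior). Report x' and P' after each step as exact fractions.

step 0: x' = [2409/628, 105/314, -1161/157], P' = [6495/628 357/314 -1875/157; 357/314 354/157 -750/157; -1875/157 -750/157 3465/157]
step 1: x' = [-669924/654095, -1288428/654095, 3845234/654095], P' = [5949213/654095 2702496/654095 -10864263/654095; 2702496/654095 3623502/654095 -9285921/654095; -10864263/654095 -9285921/654095 29575638/654095]
step 2: x' = [-2052671228/1781090533, -1312858321/1781090533, 2997077814/1781090533], P' = [12289180305/1781090533 3926803098/1781090533 -18782981883/1781090533; 3926803098/1781090533 6855634089/1781090533 -15811798053/1781090533; -18782981883/1781090533 -15811798053/1781090533 50731611669/1781090533]

step 0: x̄ = F·x = [9, 7, -3]
step 0: P̄ = F·P·Fᵀ + Q = [42 42 15; 42 55 30; 15 30 45]
step 0: y = z − H·x̄ = [-23]
step 0: S = H·P̄·Hᵀ + R = [628]
step 0: K = P̄·Hᵀ·S⁻¹ = [141/628; 91/314; 30/157]
step 0: x' = x̄ + K·y = [2409/628, 105/314, -1161/157]
step 0: P' = (I − K·H)·P̄ = [6495/628 357/314 -1875/157; 357/314 354/157 -750/157; -1875/157 -750/157 3465/157]
step 1: x̄ = F·x = [-2637/314, -7509/628, 2373/628]
step 1: P̄ = F·P·Fᵀ + Q = [11622/157 28911/314 591/314; 28911/314 78279/628 6813/628; 591/314 6813/628 31703/628]
step 1: y = z − H·x̄ = [18547/628]
step 1: S = H·P̄·Hᵀ + R = [654095/628]
step 1: K = P̄·Hᵀ·S⁻¹ = [163314/654095; 221193/654095; 46511/654095]
step 1: x' = x̄ + K·y = [-669924/654095, -1288428/654095, 3845234/654095]
step 1: P' = (I − K·H)·P̄ = [5949213/654095 2702496/654095 -10864263/654095; 2702496/654095 3623502/654095 -9285921/654095; -10864263/654095 -9285921/654095 29575638/654095]
step 2: x̄ = F·x = [7710518/654095, 10885828/654095, 624778/130819]
step 2: P̄ = F·P·Fᵀ + Q = [119864967/654095 156364332/654095 4134915/130819; 156364332/654095 210584592/654095 6244845/130819; 4134915/130819 6244845/130819 5044307/130819]
step 2: y = z − H·x̄ = [-33260159/654095]
step 2: S = H·P̄·Hᵀ + R = [1781090533/654095]
step 2: K = P̄·Hᵀ·S⁻¹ = [453268206/1781090533; 608757741/1781090533; 108344560/1781090533]
step 2: x' = x̄ + K·y = [-2052671228/1781090533, -1312858321/1781090533, 2997077814/1781090533]
step 2: P' = (I − K·H)·P̄ = [12289180305/1781090533 3926803098/1781090533 -18782981883/1781090533; 3926803098/1781090533 6855634089/1781090533 -15811798053/1781090533; -18782981883/1781090533 -15811798053/1781090533 50731611669/1781090533]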